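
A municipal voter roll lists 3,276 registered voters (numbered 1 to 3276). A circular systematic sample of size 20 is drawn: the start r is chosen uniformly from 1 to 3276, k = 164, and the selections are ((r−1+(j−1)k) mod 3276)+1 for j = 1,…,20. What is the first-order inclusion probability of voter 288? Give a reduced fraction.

5/819

For each position j, as r ranges over 1…3276 the j-th selection hits every voter exactly once, so voter 288 is selected for exactly 20 of the 3276 starts.
Inclusion probability = 20/3276 = 5/819.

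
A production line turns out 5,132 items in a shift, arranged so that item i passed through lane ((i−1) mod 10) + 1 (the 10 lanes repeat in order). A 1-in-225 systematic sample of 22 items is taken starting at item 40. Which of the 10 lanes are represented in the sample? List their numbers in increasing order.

5, 10

Consecutive selections differ by k = 225, so their lane numbers differ by 225 mod 10 = 5.
gcd(225, 10) = 5, so the sample visits 10/5 = 2 distinct residues mod 10.
Start 40 is lane 10; the lanes hit are 5, 10.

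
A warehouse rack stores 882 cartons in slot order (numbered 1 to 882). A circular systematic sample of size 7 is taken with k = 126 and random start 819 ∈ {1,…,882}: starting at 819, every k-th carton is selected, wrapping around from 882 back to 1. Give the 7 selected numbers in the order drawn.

Selection 1: 819
Selection 2: 819 + 126 = 945 → 945 − 882 = 63
Selection 3: 63 + 126 = 189
Selection 4: 189 + 126 = 315
Selection 5: 315 + 126 = 441
Selection 6: 441 + 126 = 567
Selection 7: 567 + 126 = 693

819, 63, 189, 315, 441, 567, 693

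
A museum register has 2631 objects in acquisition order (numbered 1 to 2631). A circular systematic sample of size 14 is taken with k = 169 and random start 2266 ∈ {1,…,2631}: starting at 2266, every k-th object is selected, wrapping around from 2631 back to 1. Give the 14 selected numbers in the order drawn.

Selection 1: 2266
Selection 2: 2266 + 169 = 2435
Selection 3: 2435 + 169 = 2604
Selection 4: 2604 + 169 = 2773 → 2773 − 2631 = 142
Selection 5: 142 + 169 = 311
Selection 6: 311 + 169 = 480
Selection 7: 480 + 169 = 649
Selection 8: 649 + 169 = 818
Selection 9: 818 + 169 = 987
Selection 10: 987 + 169 = 1156
Selection 11: 1156 + 169 = 1325
Selection 12: 1325 + 169 = 1494
Selection 13: 1494 + 169 = 1663
Selection 14: 1663 + 169 = 1832

2266, 2435, 2604, 142, 311, 480, 649, 818, 987, 1156, 1325, 1494, 1663, 1832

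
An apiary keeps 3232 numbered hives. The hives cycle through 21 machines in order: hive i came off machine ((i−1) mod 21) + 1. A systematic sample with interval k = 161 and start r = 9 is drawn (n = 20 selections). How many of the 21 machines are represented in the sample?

3

Consecutive selections differ by k = 161, so their machine numbers differ by 161 mod 21 = 14.
gcd(161, 21) = 7, so the sample visits 21/7 = 3 distinct residues mod 21.
Start 9 is machine 9; the machines hit are 2, 9, 16.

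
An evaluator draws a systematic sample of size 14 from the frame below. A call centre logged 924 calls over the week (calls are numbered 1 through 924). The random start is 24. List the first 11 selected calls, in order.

24, 90, 156, 222, 288, 354, 420, 486, 552, 618, 684

k = N/n = 924/14 = 66
call 1: 24
call 2: 24 + 66 = 90
call 3: 90 + 66 = 156
call 4: 156 + 66 = 222
call 5: 222 + 66 = 288
call 6: 288 + 66 = 354
call 7: 354 + 66 = 420
call 8: 420 + 66 = 486
call 9: 486 + 66 = 552
call 10: 552 + 66 = 618
call 11: 618 + 66 = 684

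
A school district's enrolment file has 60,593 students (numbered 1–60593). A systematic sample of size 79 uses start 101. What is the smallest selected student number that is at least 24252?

k = 60593/79 = 767
Steps past start: ⌈(24252 − 101)/767⌉ = ⌈24151/767⌉ = 32
Selected student: 101 + 32×767 = 24645

24645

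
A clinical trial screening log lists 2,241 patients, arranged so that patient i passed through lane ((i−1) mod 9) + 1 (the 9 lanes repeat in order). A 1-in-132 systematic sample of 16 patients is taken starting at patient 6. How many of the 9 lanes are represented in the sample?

Consecutive selections differ by k = 132, so their lane numbers differ by 132 mod 9 = 6.
gcd(132, 9) = 3, so the sample visits 9/3 = 3 distinct residues mod 9.
Start 6 is lane 6; the lanes hit are 3, 6, 9.

3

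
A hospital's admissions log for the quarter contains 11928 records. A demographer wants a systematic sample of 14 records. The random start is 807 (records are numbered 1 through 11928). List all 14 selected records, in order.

k = N/n = 11928/14 = 852
record 1: 807
record 2: 807 + 852 = 1659
record 3: 1659 + 852 = 2511
record 4: 2511 + 852 = 3363
record 5: 3363 + 852 = 4215
record 6: 4215 + 852 = 5067
record 7: 5067 + 852 = 5919
record 8: 5919 + 852 = 6771
record 9: 6771 + 852 = 7623
record 10: 7623 + 852 = 8475
record 11: 8475 + 852 = 9327
record 12: 9327 + 852 = 10179
record 13: 10179 + 852 = 11031
record 14: 11031 + 852 = 11883

807, 1659, 2511, 3363, 4215, 5067, 5919, 6771, 7623, 8475, 9327, 10179, 11031, 11883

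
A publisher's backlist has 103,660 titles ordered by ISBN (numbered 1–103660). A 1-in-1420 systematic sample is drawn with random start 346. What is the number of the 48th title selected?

k = 1420
48th selection = r + (48−1)·k = 346 + 47×1420 = 346 + 66740 = 67086

67086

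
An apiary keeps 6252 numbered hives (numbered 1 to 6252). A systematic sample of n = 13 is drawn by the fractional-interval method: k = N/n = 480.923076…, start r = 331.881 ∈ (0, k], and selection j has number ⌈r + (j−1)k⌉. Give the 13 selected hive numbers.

j=1: r + 0k = 331.881 → ⌈·⌉ = 332
j=2: r + 1k = 812.804076… → ⌈·⌉ = 813
j=3: r + 2k = 1293.727153… → ⌈·⌉ = 1294
j=4: r + 3k = 1774.650230… → ⌈·⌉ = 1775
j=5: r + 4k = 2255.573307… → ⌈·⌉ = 2256
j=6: r + 5k = 2736.496384… → ⌈·⌉ = 2737
j=7: r + 6k = 3217.419461… → ⌈·⌉ = 3218
j=8: r + 7k = 3698.342538… → ⌈·⌉ = 3699
j=9: r + 8k = 4179.265615… → ⌈·⌉ = 4180
j=10: r + 9k = 4660.188692… → ⌈·⌉ = 4661
j=11: r + 10k = 5141.111769… → ⌈·⌉ = 5142
j=12: r + 11k = 5622.034846… → ⌈·⌉ = 5623
j=13: r + 12k = 6102.957923… → ⌈·⌉ = 6103

332, 813, 1294, 1775, 2256, 2737, 3218, 3699, 4180, 4661, 5142, 5623, 6103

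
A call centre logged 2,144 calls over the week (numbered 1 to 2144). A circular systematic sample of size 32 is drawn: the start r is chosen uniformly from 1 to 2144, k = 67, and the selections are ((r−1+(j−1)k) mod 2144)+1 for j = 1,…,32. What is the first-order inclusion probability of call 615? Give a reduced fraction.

For each position j, as r ranges over 1…2144 the j-th selection hits every call exactly once, so call 615 is selected for exactly 32 of the 2144 starts.
Inclusion probability = 32/2144 = 1/67.

1/67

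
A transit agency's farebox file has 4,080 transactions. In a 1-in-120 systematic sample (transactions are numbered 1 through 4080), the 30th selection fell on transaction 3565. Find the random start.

85

k = 120
r = 3565 − (30−1)×120 = 3565 − 3480 = 85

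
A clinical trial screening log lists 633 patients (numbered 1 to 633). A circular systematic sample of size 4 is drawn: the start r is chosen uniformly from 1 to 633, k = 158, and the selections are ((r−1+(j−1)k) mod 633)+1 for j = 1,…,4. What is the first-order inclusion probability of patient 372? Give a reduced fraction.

4/633

For each position j, as r ranges over 1…633 the j-th selection hits every patient exactly once, so patient 372 is selected for exactly 4 of the 633 starts.
Inclusion probability = 4/633.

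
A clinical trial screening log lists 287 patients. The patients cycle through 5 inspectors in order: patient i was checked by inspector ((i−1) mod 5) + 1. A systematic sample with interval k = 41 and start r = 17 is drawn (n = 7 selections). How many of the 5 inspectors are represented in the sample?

5

Consecutive selections differ by k = 41, so their inspector numbers differ by 41 mod 5 = 1.
gcd(41, 5) = 1, so the sample visits 5/1 = 5 distinct residues mod 5.
Start 17 is inspector 2; the inspectors hit are 1, 2, 3, 4, 5.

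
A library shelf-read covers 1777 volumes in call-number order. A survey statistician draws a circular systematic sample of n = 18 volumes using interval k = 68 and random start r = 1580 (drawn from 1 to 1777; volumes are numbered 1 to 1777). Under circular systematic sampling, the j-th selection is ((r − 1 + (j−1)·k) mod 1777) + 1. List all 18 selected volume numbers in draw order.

1580, 1648, 1716, 7, 75, 143, 211, 279, 347, 415, 483, 551, 619, 687, 755, 823, 891, 959

Selection 1: 1580
Selection 2: 1580 + 68 = 1648
Selection 3: 1648 + 68 = 1716
Selection 4: 1716 + 68 = 1784 → 1784 − 1777 = 7
Selection 5: 7 + 68 = 75
Selection 6: 75 + 68 = 143
Selection 7: 143 + 68 = 211
Selection 8: 211 + 68 = 279
Selection 9: 279 + 68 = 347
Selection 10: 347 + 68 = 415
Selection 11: 415 + 68 = 483
Selection 12: 483 + 68 = 551
Selection 13: 551 + 68 = 619
Selection 14: 619 + 68 = 687
Selection 15: 687 + 68 = 755
Selection 16: 755 + 68 = 823
Selection 17: 823 + 68 = 891
Selection 18: 891 + 68 = 959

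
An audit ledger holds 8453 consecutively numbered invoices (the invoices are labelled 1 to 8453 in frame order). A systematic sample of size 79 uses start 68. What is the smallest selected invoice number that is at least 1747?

1780

k = 8453/79 = 107
Steps past start: ⌈(1747 − 68)/107⌉ = ⌈1679/107⌉ = 16
Selected invoice: 68 + 16×107 = 1780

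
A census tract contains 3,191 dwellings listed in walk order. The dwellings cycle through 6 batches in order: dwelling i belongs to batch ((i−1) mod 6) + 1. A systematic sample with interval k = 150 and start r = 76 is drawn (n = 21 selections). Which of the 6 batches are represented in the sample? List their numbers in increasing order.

Consecutive selections differ by k = 150, so their batch numbers differ by 150 mod 6 = 0.
gcd(150, 6) = 6, so the sample visits 6/6 = 1 distinct residues mod 6.
Start 76 is batch 4; the batches hit are 4.

4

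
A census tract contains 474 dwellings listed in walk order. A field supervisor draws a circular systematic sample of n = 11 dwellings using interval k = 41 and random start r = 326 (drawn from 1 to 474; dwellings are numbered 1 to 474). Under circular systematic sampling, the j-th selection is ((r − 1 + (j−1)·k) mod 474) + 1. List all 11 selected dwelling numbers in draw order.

Selection 1: 326
Selection 2: 326 + 41 = 367
Selection 3: 367 + 41 = 408
Selection 4: 408 + 41 = 449
Selection 5: 449 + 41 = 490 → 490 − 474 = 16
Selection 6: 16 + 41 = 57
Selection 7: 57 + 41 = 98
Selection 8: 98 + 41 = 139
Selection 9: 139 + 41 = 180
Selection 10: 180 + 41 = 221
Selection 11: 221 + 41 = 262

326, 367, 408, 449, 16, 57, 98, 139, 180, 221, 262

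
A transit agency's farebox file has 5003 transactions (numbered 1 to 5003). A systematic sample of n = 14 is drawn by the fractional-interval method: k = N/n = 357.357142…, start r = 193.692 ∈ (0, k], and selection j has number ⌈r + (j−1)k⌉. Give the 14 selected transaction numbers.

194, 552, 909, 1266, 1624, 1981, 2338, 2696, 3053, 3410, 3768, 4125, 4482, 4840

j=1: r + 0k = 193.692 → ⌈·⌉ = 194
j=2: r + 1k = 551.049142… → ⌈·⌉ = 552
j=3: r + 2k = 908.406285… → ⌈·⌉ = 909
j=4: r + 3k = 1265.763428… → ⌈·⌉ = 1266
j=5: r + 4k = 1623.120571… → ⌈·⌉ = 1624
j=6: r + 5k = 1980.477714… → ⌈·⌉ = 1981
j=7: r + 6k = 2337.834857… → ⌈·⌉ = 2338
j=8: r + 7k = 2695.192 → ⌈·⌉ = 2696
j=9: r + 8k = 3052.549142… → ⌈·⌉ = 3053
j=10: r + 9k = 3409.906285… → ⌈·⌉ = 3410
j=11: r + 10k = 3767.263428… → ⌈·⌉ = 3768
j=12: r + 11k = 4124.620571… → ⌈·⌉ = 4125
j=13: r + 12k = 4481.977714… → ⌈·⌉ = 4482
j=14: r + 13k = 4839.334857… → ⌈·⌉ = 4840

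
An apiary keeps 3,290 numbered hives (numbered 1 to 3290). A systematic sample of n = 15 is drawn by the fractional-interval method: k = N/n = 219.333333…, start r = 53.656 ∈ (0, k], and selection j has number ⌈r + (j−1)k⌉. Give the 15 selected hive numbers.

j=1: r + 0k = 53.656 → ⌈·⌉ = 54
j=2: r + 1k = 272.989333… → ⌈·⌉ = 273
j=3: r + 2k = 492.322666… → ⌈·⌉ = 493
j=4: r + 3k = 711.656 → ⌈·⌉ = 712
j=5: r + 4k = 930.989333… → ⌈·⌉ = 931
j=6: r + 5k = 1150.322666… → ⌈·⌉ = 1151
j=7: r + 6k = 1369.656 → ⌈·⌉ = 1370
j=8: r + 7k = 1588.989333… → ⌈·⌉ = 1589
j=9: r + 8k = 1808.322666… → ⌈·⌉ = 1809
j=10: r + 9k = 2027.656 → ⌈·⌉ = 2028
j=11: r + 10k = 2246.989333… → ⌈·⌉ = 2247
j=12: r + 11k = 2466.322666… → ⌈·⌉ = 2467
j=13: r + 12k = 2685.656 → ⌈·⌉ = 2686
j=14: r + 13k = 2904.989333… → ⌈·⌉ = 2905
j=15: r + 14k = 3124.322666… → ⌈·⌉ = 3125

54, 273, 493, 712, 931, 1151, 1370, 1589, 1809, 2028, 2247, 2467, 2686, 2905, 3125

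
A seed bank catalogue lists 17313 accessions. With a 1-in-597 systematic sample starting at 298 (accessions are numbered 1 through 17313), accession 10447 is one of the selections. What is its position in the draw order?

k = 597
position = (10447 − 298)/597 + 1 = 10149/597 + 1 = 17 + 1 = 18

18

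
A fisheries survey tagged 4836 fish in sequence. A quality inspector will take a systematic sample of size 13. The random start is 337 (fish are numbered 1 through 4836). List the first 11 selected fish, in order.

k = N/n = 4836/13 = 372
fish 1: 337
fish 2: 337 + 372 = 709
fish 3: 709 + 372 = 1081
fish 4: 1081 + 372 = 1453
fish 5: 1453 + 372 = 1825
fish 6: 1825 + 372 = 2197
fish 7: 2197 + 372 = 2569
fish 8: 2569 + 372 = 2941
fish 9: 2941 + 372 = 3313
fish 10: 3313 + 372 = 3685
fish 11: 3685 + 372 = 4057

337, 709, 1081, 1453, 1825, 2197, 2569, 2941, 3313, 3685, 4057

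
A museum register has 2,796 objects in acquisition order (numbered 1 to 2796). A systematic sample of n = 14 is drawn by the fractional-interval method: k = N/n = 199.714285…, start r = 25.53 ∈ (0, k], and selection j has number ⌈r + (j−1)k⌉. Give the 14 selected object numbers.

j=1: r + 0k = 25.53 → ⌈·⌉ = 26
j=2: r + 1k = 225.244285… → ⌈·⌉ = 226
j=3: r + 2k = 424.958571… → ⌈·⌉ = 425
j=4: r + 3k = 624.672857… → ⌈·⌉ = 625
j=5: r + 4k = 824.387142… → ⌈·⌉ = 825
j=6: r + 5k = 1024.101428… → ⌈·⌉ = 1025
j=7: r + 6k = 1223.815714… → ⌈·⌉ = 1224
j=8: r + 7k = 1423.53 → ⌈·⌉ = 1424
j=9: r + 8k = 1623.244285… → ⌈·⌉ = 1624
j=10: r + 9k = 1822.958571… → ⌈·⌉ = 1823
j=11: r + 10k = 2022.672857… → ⌈·⌉ = 2023
j=12: r + 11k = 2222.387142… → ⌈·⌉ = 2223
j=13: r + 12k = 2422.101428… → ⌈·⌉ = 2423
j=14: r + 13k = 2621.815714… → ⌈·⌉ = 2622

26, 226, 425, 625, 825, 1025, 1224, 1424, 1624, 1823, 2023, 2223, 2423, 2622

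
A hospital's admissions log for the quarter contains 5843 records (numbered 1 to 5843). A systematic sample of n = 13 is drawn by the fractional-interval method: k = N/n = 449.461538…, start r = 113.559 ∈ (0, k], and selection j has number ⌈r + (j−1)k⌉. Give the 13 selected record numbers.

j=1: r + 0k = 113.559 → ⌈·⌉ = 114
j=2: r + 1k = 563.020538… → ⌈·⌉ = 564
j=3: r + 2k = 1012.482076… → ⌈·⌉ = 1013
j=4: r + 3k = 1461.943615… → ⌈·⌉ = 1462
j=5: r + 4k = 1911.405153… → ⌈·⌉ = 1912
j=6: r + 5k = 2360.866692… → ⌈·⌉ = 2361
j=7: r + 6k = 2810.328230… → ⌈·⌉ = 2811
j=8: r + 7k = 3259.789769… → ⌈·⌉ = 3260
j=9: r + 8k = 3709.251307… → ⌈·⌉ = 3710
j=10: r + 9k = 4158.712846… → ⌈·⌉ = 4159
j=11: r + 10k = 4608.174384… → ⌈·⌉ = 4609
j=12: r + 11k = 5057.635923… → ⌈·⌉ = 5058
j=13: r + 12k = 5507.097461… → ⌈·⌉ = 5508

114, 564, 1013, 1462, 1912, 2361, 2811, 3260, 3710, 4159, 4609, 5058, 5508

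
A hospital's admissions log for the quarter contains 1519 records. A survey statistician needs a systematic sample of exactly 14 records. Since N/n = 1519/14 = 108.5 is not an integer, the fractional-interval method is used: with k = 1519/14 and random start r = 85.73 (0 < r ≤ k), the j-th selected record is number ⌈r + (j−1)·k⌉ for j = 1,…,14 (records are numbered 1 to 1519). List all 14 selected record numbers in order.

86, 195, 303, 412, 520, 629, 737, 846, 954, 1063, 1171, 1280, 1388, 1497

j=1: r + 0k = 85.73 → ⌈·⌉ = 86
j=2: r + 1k = 194.23 → ⌈·⌉ = 195
j=3: r + 2k = 302.73 → ⌈·⌉ = 303
j=4: r + 3k = 411.23 → ⌈·⌉ = 412
j=5: r + 4k = 519.73 → ⌈·⌉ = 520
j=6: r + 5k = 628.23 → ⌈·⌉ = 629
j=7: r + 6k = 736.73 → ⌈·⌉ = 737
j=8: r + 7k = 845.23 → ⌈·⌉ = 846
j=9: r + 8k = 953.73 → ⌈·⌉ = 954
j=10: r + 9k = 1062.23 → ⌈·⌉ = 1063
j=11: r + 10k = 1170.73 → ⌈·⌉ = 1171
j=12: r + 11k = 1279.23 → ⌈·⌉ = 1280
j=13: r + 12k = 1387.73 → ⌈·⌉ = 1388
j=14: r + 13k = 1496.23 → ⌈·⌉ = 1497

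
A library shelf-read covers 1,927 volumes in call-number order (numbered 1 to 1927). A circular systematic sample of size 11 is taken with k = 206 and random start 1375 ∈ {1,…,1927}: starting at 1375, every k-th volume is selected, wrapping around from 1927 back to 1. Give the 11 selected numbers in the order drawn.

1375, 1581, 1787, 66, 272, 478, 684, 890, 1096, 1302, 1508

Selection 1: 1375
Selection 2: 1375 + 206 = 1581
Selection 3: 1581 + 206 = 1787
Selection 4: 1787 + 206 = 1993 → 1993 − 1927 = 66
Selection 5: 66 + 206 = 272
Selection 6: 272 + 206 = 478
Selection 7: 478 + 206 = 684
Selection 8: 684 + 206 = 890
Selection 9: 890 + 206 = 1096
Selection 10: 1096 + 206 = 1302
Selection 11: 1302 + 206 = 1508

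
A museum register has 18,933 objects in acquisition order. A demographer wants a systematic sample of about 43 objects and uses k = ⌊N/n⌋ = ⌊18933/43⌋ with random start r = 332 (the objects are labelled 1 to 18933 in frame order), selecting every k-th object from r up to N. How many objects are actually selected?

43

k = ⌊18933/43⌋ = 440
Achieved size = ⌊(18933 − 332)/440⌋ + 1 = ⌊18601/440⌋ + 1 = 42 + 1 = 43
(last selection: 332 + 42×440 = 18812 ≤ 18933; next would be 19252 > 18933)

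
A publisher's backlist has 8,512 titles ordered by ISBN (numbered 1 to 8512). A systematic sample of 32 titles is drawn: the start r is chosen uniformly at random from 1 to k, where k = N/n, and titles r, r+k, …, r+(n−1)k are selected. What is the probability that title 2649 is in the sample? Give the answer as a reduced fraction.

k = 8512/32 = 266.
Title 2649 is selected iff r ≡ 2649 (mod 266); exactly one such r in {1,…,266}.
Inclusion probability = 1/266.

1/266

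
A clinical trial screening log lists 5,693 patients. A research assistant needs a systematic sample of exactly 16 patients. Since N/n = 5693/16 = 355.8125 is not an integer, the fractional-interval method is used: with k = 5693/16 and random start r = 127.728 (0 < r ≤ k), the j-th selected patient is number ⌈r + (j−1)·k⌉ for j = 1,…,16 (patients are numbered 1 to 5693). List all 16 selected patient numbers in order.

128, 484, 840, 1196, 1551, 1907, 2263, 2619, 2975, 3331, 3686, 4042, 4398, 4754, 5110, 5465

j=1: r + 0k = 127.728 → ⌈·⌉ = 128
j=2: r + 1k = 483.5405 → ⌈·⌉ = 484
j=3: r + 2k = 839.353 → ⌈·⌉ = 840
j=4: r + 3k = 1195.1655 → ⌈·⌉ = 1196
j=5: r + 4k = 1550.978 → ⌈·⌉ = 1551
j=6: r + 5k = 1906.7905 → ⌈·⌉ = 1907
j=7: r + 6k = 2262.603 → ⌈·⌉ = 2263
j=8: r + 7k = 2618.4155 → ⌈·⌉ = 2619
j=9: r + 8k = 2974.228 → ⌈·⌉ = 2975
j=10: r + 9k = 3330.0405 → ⌈·⌉ = 3331
j=11: r + 10k = 3685.853 → ⌈·⌉ = 3686
j=12: r + 11k = 4041.6655 → ⌈·⌉ = 4042
j=13: r + 12k = 4397.478 → ⌈·⌉ = 4398
j=14: r + 13k = 4753.2905 → ⌈·⌉ = 4754
j=15: r + 14k = 5109.103 → ⌈·⌉ = 5110
j=16: r + 15k = 5464.9155 → ⌈·⌉ = 5465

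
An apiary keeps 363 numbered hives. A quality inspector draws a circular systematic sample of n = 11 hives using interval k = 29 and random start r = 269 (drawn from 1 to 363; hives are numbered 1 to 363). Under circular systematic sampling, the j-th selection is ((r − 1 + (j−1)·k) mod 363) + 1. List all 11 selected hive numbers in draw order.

269, 298, 327, 356, 22, 51, 80, 109, 138, 167, 196

Selection 1: 269
Selection 2: 269 + 29 = 298
Selection 3: 298 + 29 = 327
Selection 4: 327 + 29 = 356
Selection 5: 356 + 29 = 385 → 385 − 363 = 22
Selection 6: 22 + 29 = 51
Selection 7: 51 + 29 = 80
Selection 8: 80 + 29 = 109
Selection 9: 109 + 29 = 138
Selection 10: 138 + 29 = 167
Selection 11: 167 + 29 = 196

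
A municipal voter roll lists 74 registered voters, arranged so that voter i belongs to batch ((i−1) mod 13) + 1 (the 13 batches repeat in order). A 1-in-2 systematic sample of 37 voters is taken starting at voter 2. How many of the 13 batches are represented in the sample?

13

Consecutive selections differ by k = 2, so their batch numbers differ by 2 mod 13 = 2.
gcd(2, 13) = 1, so the sample visits 13/1 = 13 distinct residues mod 13.
Start 2 is batch 2; the batches hit are 1, 2, 3, 4, 5, 6, 7, 8, 9, 10, 11, 12, 13.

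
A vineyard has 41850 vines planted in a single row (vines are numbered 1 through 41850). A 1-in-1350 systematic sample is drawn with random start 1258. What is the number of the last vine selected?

k = 1350
31st selection = r + (31−1)·k = 1258 + 30×1350 = 1258 + 40500 = 41758

41758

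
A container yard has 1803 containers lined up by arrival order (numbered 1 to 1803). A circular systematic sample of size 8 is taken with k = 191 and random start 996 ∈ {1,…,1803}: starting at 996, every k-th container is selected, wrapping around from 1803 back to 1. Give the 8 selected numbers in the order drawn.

996, 1187, 1378, 1569, 1760, 148, 339, 530

Selection 1: 996
Selection 2: 996 + 191 = 1187
Selection 3: 1187 + 191 = 1378
Selection 4: 1378 + 191 = 1569
Selection 5: 1569 + 191 = 1760
Selection 6: 1760 + 191 = 1951 → 1951 − 1803 = 148
Selection 7: 148 + 191 = 339
Selection 8: 339 + 191 = 530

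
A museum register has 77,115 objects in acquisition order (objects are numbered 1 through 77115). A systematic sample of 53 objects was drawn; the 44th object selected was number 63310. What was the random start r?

k = 77115/53 = 1455
r = 63310 − (44−1)×1455 = 63310 − 62565 = 745

745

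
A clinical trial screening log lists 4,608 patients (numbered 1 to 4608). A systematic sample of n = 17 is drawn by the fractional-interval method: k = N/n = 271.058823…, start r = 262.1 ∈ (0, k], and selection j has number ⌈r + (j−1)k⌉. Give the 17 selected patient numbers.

263, 534, 805, 1076, 1347, 1618, 1889, 2160, 2431, 2702, 2973, 3244, 3515, 3786, 4057, 4328, 4600

j=1: r + 0k = 262.1 → ⌈·⌉ = 263
j=2: r + 1k = 533.158823… → ⌈·⌉ = 534
j=3: r + 2k = 804.217647… → ⌈·⌉ = 805
j=4: r + 3k = 1075.276470… → ⌈·⌉ = 1076
j=5: r + 4k = 1346.335294… → ⌈·⌉ = 1347
j=6: r + 5k = 1617.394117… → ⌈·⌉ = 1618
j=7: r + 6k = 1888.452941… → ⌈·⌉ = 1889
j=8: r + 7k = 2159.511764… → ⌈·⌉ = 2160
j=9: r + 8k = 2430.570588… → ⌈·⌉ = 2431
j=10: r + 9k = 2701.629411… → ⌈·⌉ = 2702
j=11: r + 10k = 2972.688235… → ⌈·⌉ = 2973
j=12: r + 11k = 3243.747058… → ⌈·⌉ = 3244
j=13: r + 12k = 3514.805882… → ⌈·⌉ = 3515
j=14: r + 13k = 3785.864705… → ⌈·⌉ = 3786
j=15: r + 14k = 4056.923529… → ⌈·⌉ = 4057
j=16: r + 15k = 4327.982352… → ⌈·⌉ = 4328
j=17: r + 16k = 4599.041176… → ⌈·⌉ = 4600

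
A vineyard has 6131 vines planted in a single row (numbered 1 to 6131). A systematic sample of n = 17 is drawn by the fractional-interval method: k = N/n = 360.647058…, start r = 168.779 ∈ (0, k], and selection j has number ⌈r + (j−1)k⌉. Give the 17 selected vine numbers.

j=1: r + 0k = 168.779 → ⌈·⌉ = 169
j=2: r + 1k = 529.426058… → ⌈·⌉ = 530
j=3: r + 2k = 890.073117… → ⌈·⌉ = 891
j=4: r + 3k = 1250.720176… → ⌈·⌉ = 1251
j=5: r + 4k = 1611.367235… → ⌈·⌉ = 1612
j=6: r + 5k = 1972.014294… → ⌈·⌉ = 1973
j=7: r + 6k = 2332.661352… → ⌈·⌉ = 2333
j=8: r + 7k = 2693.308411… → ⌈·⌉ = 2694
j=9: r + 8k = 3053.955470… → ⌈·⌉ = 3054
j=10: r + 9k = 3414.602529… → ⌈·⌉ = 3415
j=11: r + 10k = 3775.249588… → ⌈·⌉ = 3776
j=12: r + 11k = 4135.896647… → ⌈·⌉ = 4136
j=13: r + 12k = 4496.543705… → ⌈·⌉ = 4497
j=14: r + 13k = 4857.190764… → ⌈·⌉ = 4858
j=15: r + 14k = 5217.837823… → ⌈·⌉ = 5218
j=16: r + 15k = 5578.484882… → ⌈·⌉ = 5579
j=17: r + 16k = 5939.131941… → ⌈·⌉ = 5940

169, 530, 891, 1251, 1612, 1973, 2333, 2694, 3054, 3415, 3776, 4136, 4497, 4858, 5218, 5579, 5940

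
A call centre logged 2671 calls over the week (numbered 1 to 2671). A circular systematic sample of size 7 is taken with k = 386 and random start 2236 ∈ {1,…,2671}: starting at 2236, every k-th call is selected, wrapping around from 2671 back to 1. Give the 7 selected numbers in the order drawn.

2236, 2622, 337, 723, 1109, 1495, 1881

Selection 1: 2236
Selection 2: 2236 + 386 = 2622
Selection 3: 2622 + 386 = 3008 → 3008 − 2671 = 337
Selection 4: 337 + 386 = 723
Selection 5: 723 + 386 = 1109
Selection 6: 1109 + 386 = 1495
Selection 7: 1495 + 386 = 1881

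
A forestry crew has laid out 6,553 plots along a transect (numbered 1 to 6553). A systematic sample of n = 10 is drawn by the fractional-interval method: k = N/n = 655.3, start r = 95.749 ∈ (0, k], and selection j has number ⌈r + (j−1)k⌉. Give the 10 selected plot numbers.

j=1: r + 0k = 95.749 → ⌈·⌉ = 96
j=2: r + 1k = 751.049 → ⌈·⌉ = 752
j=3: r + 2k = 1406.349 → ⌈·⌉ = 1407
j=4: r + 3k = 2061.649 → ⌈·⌉ = 2062
j=5: r + 4k = 2716.949 → ⌈·⌉ = 2717
j=6: r + 5k = 3372.249 → ⌈·⌉ = 3373
j=7: r + 6k = 4027.549 → ⌈·⌉ = 4028
j=8: r + 7k = 4682.849 → ⌈·⌉ = 4683
j=9: r + 8k = 5338.149 → ⌈·⌉ = 5339
j=10: r + 9k = 5993.449 → ⌈·⌉ = 5994

96, 752, 1407, 2062, 2717, 3373, 4028, 4683, 5339, 5994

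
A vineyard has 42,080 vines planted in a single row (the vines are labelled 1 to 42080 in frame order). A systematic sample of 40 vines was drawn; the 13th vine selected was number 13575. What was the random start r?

951

k = 42080/40 = 1052
r = 13575 − (13−1)×1052 = 13575 − 12624 = 951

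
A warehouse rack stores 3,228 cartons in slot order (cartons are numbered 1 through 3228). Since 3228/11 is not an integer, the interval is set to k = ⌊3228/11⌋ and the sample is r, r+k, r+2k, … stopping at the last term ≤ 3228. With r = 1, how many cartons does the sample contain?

12

k = ⌊3228/11⌋ = 293
Achieved size = ⌊(3228 − 1)/293⌋ + 1 = ⌊3227/293⌋ + 1 = 11 + 1 = 12
(last selection: 1 + 11×293 = 3224 ≤ 3228; next would be 3517 > 3228)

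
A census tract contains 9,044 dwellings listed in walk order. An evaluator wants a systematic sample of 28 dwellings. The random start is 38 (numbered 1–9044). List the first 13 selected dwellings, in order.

k = N/n = 9044/28 = 323
dwelling 1: 38
dwelling 2: 38 + 323 = 361
dwelling 3: 361 + 323 = 684
dwelling 4: 684 + 323 = 1007
dwelling 5: 1007 + 323 = 1330
dwelling 6: 1330 + 323 = 1653
dwelling 7: 1653 + 323 = 1976
dwelling 8: 1976 + 323 = 2299
dwelling 9: 2299 + 323 = 2622
dwelling 10: 2622 + 323 = 2945
dwelling 11: 2945 + 323 = 3268
dwelling 12: 3268 + 323 = 3591
dwelling 13: 3591 + 323 = 3914

38, 361, 684, 1007, 1330, 1653, 1976, 2299, 2622, 2945, 3268, 3591, 3914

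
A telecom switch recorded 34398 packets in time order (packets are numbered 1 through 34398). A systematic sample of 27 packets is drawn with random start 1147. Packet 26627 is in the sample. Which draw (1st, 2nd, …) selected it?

k = 34398/27 = 1274
position = (26627 − 1147)/1274 + 1 = 25480/1274 + 1 = 20 + 1 = 21

21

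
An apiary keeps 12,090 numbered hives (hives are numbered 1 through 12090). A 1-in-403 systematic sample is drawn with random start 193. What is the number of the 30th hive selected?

k = 403
30th selection = r + (30−1)·k = 193 + 29×403 = 193 + 11687 = 11880

11880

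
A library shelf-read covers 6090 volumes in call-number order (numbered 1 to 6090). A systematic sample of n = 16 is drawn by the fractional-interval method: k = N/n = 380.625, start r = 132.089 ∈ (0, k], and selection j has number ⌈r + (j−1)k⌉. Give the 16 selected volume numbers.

133, 513, 894, 1274, 1655, 2036, 2416, 2797, 3178, 3558, 3939, 4319, 4700, 5081, 5461, 5842

j=1: r + 0k = 132.089 → ⌈·⌉ = 133
j=2: r + 1k = 512.714 → ⌈·⌉ = 513
j=3: r + 2k = 893.339 → ⌈·⌉ = 894
j=4: r + 3k = 1273.964 → ⌈·⌉ = 1274
j=5: r + 4k = 1654.589 → ⌈·⌉ = 1655
j=6: r + 5k = 2035.214 → ⌈·⌉ = 2036
j=7: r + 6k = 2415.839 → ⌈·⌉ = 2416
j=8: r + 7k = 2796.464 → ⌈·⌉ = 2797
j=9: r + 8k = 3177.089 → ⌈·⌉ = 3178
j=10: r + 9k = 3557.714 → ⌈·⌉ = 3558
j=11: r + 10k = 3938.339 → ⌈·⌉ = 3939
j=12: r + 11k = 4318.964 → ⌈·⌉ = 4319
j=13: r + 12k = 4699.589 → ⌈·⌉ = 4700
j=14: r + 13k = 5080.214 → ⌈·⌉ = 5081
j=15: r + 14k = 5460.839 → ⌈·⌉ = 5461
j=16: r + 15k = 5841.464 → ⌈·⌉ = 5842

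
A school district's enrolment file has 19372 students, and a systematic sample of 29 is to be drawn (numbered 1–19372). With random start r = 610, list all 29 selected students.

610, 1278, 1946, 2614, 3282, 3950, 4618, 5286, 5954, 6622, 7290, 7958, 8626, 9294, 9962, 10630, 11298, 11966, 12634, 13302, 13970, 14638, 15306, 15974, 16642, 17310, 17978, 18646, 19314

k = N/n = 19372/29 = 668
student 1: 610
student 2: 610 + 668 = 1278
student 3: 1278 + 668 = 1946
student 4: 1946 + 668 = 2614
student 5: 2614 + 668 = 3282
student 6: 3282 + 668 = 3950
student 7: 3950 + 668 = 4618
student 8: 4618 + 668 = 5286
student 9: 5286 + 668 = 5954
student 10: 5954 + 668 = 6622
student 11: 6622 + 668 = 7290
student 12: 7290 + 668 = 7958
student 13: 7958 + 668 = 8626
student 14: 8626 + 668 = 9294
student 15: 9294 + 668 = 9962
student 16: 9962 + 668 = 10630
student 17: 10630 + 668 = 11298
student 18: 11298 + 668 = 11966
student 19: 11966 + 668 = 12634
student 20: 12634 + 668 = 13302
student 21: 13302 + 668 = 13970
student 22: 13970 + 668 = 14638
student 23: 14638 + 668 = 15306
student 24: 15306 + 668 = 15974
student 25: 15974 + 668 = 16642
student 26: 16642 + 668 = 17310
student 27: 17310 + 668 = 17978
student 28: 17978 + 668 = 18646
student 29: 18646 + 668 = 19314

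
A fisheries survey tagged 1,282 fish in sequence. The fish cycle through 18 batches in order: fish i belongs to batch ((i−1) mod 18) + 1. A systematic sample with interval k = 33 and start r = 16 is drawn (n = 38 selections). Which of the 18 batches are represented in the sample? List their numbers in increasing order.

1, 4, 7, 10, 13, 16

Consecutive selections differ by k = 33, so their batch numbers differ by 33 mod 18 = 15.
gcd(33, 18) = 3, so the sample visits 18/3 = 6 distinct residues mod 18.
Start 16 is batch 16; the batches hit are 1, 4, 7, 10, 13, 16.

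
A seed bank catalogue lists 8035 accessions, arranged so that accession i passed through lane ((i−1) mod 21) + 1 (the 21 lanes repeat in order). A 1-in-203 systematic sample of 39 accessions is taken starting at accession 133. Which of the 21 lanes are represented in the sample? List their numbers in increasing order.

Consecutive selections differ by k = 203, so their lane numbers differ by 203 mod 21 = 14.
gcd(203, 21) = 7, so the sample visits 21/7 = 3 distinct residues mod 21.
Start 133 is lane 7; the lanes hit are 7, 14, 21.

7, 14, 21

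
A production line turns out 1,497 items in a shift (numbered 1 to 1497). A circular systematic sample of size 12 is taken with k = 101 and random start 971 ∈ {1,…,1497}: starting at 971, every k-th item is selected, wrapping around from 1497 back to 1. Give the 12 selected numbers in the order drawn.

971, 1072, 1173, 1274, 1375, 1476, 80, 181, 282, 383, 484, 585

Selection 1: 971
Selection 2: 971 + 101 = 1072
Selection 3: 1072 + 101 = 1173
Selection 4: 1173 + 101 = 1274
Selection 5: 1274 + 101 = 1375
Selection 6: 1375 + 101 = 1476
Selection 7: 1476 + 101 = 1577 → 1577 − 1497 = 80
Selection 8: 80 + 101 = 181
Selection 9: 181 + 101 = 282
Selection 10: 282 + 101 = 383
Selection 11: 383 + 101 = 484
Selection 12: 484 + 101 = 585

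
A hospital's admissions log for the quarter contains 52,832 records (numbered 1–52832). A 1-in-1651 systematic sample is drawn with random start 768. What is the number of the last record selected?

k = 1651
32nd selection = r + (32−1)·k = 768 + 31×1651 = 768 + 51181 = 51949

51949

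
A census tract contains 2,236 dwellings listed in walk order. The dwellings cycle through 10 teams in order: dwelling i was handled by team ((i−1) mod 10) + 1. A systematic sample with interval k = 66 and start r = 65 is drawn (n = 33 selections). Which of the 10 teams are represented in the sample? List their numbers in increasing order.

1, 3, 5, 7, 9

Consecutive selections differ by k = 66, so their team numbers differ by 66 mod 10 = 6.
gcd(66, 10) = 2, so the sample visits 10/2 = 5 distinct residues mod 10.
Start 65 is team 5; the teams hit are 1, 3, 5, 7, 9.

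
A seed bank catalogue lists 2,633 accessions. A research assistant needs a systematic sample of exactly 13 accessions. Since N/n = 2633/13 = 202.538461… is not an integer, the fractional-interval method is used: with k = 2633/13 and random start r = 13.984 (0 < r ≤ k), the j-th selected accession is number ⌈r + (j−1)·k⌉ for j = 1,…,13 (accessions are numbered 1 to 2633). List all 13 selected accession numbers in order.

j=1: r + 0k = 13.984 → ⌈·⌉ = 14
j=2: r + 1k = 216.522461… → ⌈·⌉ = 217
j=3: r + 2k = 419.060923… → ⌈·⌉ = 420
j=4: r + 3k = 621.599384… → ⌈·⌉ = 622
j=5: r + 4k = 824.137846… → ⌈·⌉ = 825
j=6: r + 5k = 1026.676307… → ⌈·⌉ = 1027
j=7: r + 6k = 1229.214769… → ⌈·⌉ = 1230
j=8: r + 7k = 1431.753230… → ⌈·⌉ = 1432
j=9: r + 8k = 1634.291692… → ⌈·⌉ = 1635
j=10: r + 9k = 1836.830153… → ⌈·⌉ = 1837
j=11: r + 10k = 2039.368615… → ⌈·⌉ = 2040
j=12: r + 11k = 2241.907076… → ⌈·⌉ = 2242
j=13: r + 12k = 2444.445538… → ⌈·⌉ = 2445

14, 217, 420, 622, 825, 1027, 1230, 1432, 1635, 1837, 2040, 2242, 2445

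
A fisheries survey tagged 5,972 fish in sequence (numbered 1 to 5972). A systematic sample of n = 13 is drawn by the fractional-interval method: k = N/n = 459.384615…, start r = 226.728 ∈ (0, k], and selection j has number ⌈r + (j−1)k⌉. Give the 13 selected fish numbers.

j=1: r + 0k = 226.728 → ⌈·⌉ = 227
j=2: r + 1k = 686.112615… → ⌈·⌉ = 687
j=3: r + 2k = 1145.497230… → ⌈·⌉ = 1146
j=4: r + 3k = 1604.881846… → ⌈·⌉ = 1605
j=5: r + 4k = 2064.266461… → ⌈·⌉ = 2065
j=6: r + 5k = 2523.651076… → ⌈·⌉ = 2524
j=7: r + 6k = 2983.035692… → ⌈·⌉ = 2984
j=8: r + 7k = 3442.420307… → ⌈·⌉ = 3443
j=9: r + 8k = 3901.804923… → ⌈·⌉ = 3902
j=10: r + 9k = 4361.189538… → ⌈·⌉ = 4362
j=11: r + 10k = 4820.574153… → ⌈·⌉ = 4821
j=12: r + 11k = 5279.958769… → ⌈·⌉ = 5280
j=13: r + 12k = 5739.343384… → ⌈·⌉ = 5740

227, 687, 1146, 1605, 2065, 2524, 2984, 3443, 3902, 4362, 4821, 5280, 5740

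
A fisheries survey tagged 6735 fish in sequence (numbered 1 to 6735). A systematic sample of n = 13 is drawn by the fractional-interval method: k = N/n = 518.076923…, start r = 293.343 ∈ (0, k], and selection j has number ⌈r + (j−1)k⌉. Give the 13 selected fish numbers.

j=1: r + 0k = 293.343 → ⌈·⌉ = 294
j=2: r + 1k = 811.419923… → ⌈·⌉ = 812
j=3: r + 2k = 1329.496846… → ⌈·⌉ = 1330
j=4: r + 3k = 1847.573769… → ⌈·⌉ = 1848
j=5: r + 4k = 2365.650692… → ⌈·⌉ = 2366
j=6: r + 5k = 2883.727615… → ⌈·⌉ = 2884
j=7: r + 6k = 3401.804538… → ⌈·⌉ = 3402
j=8: r + 7k = 3919.881461… → ⌈·⌉ = 3920
j=9: r + 8k = 4437.958384… → ⌈·⌉ = 4438
j=10: r + 9k = 4956.035307… → ⌈·⌉ = 4957
j=11: r + 10k = 5474.112230… → ⌈·⌉ = 5475
j=12: r + 11k = 5992.189153… → ⌈·⌉ = 5993
j=13: r + 12k = 6510.266076… → ⌈·⌉ = 6511

294, 812, 1330, 1848, 2366, 2884, 3402, 3920, 4438, 4957, 5475, 5993, 6511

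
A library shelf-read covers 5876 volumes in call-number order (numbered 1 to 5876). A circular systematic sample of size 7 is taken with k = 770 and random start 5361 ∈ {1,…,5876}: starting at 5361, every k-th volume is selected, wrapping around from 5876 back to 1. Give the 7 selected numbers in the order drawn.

Selection 1: 5361
Selection 2: 5361 + 770 = 6131 → 6131 − 5876 = 255
Selection 3: 255 + 770 = 1025
Selection 4: 1025 + 770 = 1795
Selection 5: 1795 + 770 = 2565
Selection 6: 2565 + 770 = 3335
Selection 7: 3335 + 770 = 4105

5361, 255, 1025, 1795, 2565, 3335, 4105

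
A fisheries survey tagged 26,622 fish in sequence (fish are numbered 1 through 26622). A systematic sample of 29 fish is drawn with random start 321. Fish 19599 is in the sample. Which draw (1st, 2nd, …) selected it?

k = 26622/29 = 918
position = (19599 − 321)/918 + 1 = 19278/918 + 1 = 21 + 1 = 22

22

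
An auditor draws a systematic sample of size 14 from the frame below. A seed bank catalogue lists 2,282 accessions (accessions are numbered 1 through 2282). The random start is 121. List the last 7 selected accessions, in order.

k = N/n = 2282/14 = 163
8th selection = 121 + 7×163 = 1262
9th: 1262 + 163 = 1425
10th: 1425 + 163 = 1588
11th: 1588 + 163 = 1751
12th: 1751 + 163 = 1914
13th: 1914 + 163 = 2077
14th: 2077 + 163 = 2240

1262, 1425, 1588, 1751, 1914, 2077, 2240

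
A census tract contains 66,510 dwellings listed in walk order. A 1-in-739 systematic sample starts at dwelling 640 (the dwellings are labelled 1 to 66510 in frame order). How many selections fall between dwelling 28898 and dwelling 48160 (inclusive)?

26

k = 739
First selection ≥ 28898: 640 + ⌈(28898−640)/739⌉·739 = 640 + 39×739 = 29461
Last selection ≤ 48160: 640 + ⌊(48160−640)/739⌋·739 = 640 + 64×739 = 47936
Count = 64 − 39 + 1 = 26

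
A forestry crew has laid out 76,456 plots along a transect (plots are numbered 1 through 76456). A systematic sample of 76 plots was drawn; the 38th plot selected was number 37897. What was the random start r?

k = 76456/76 = 1006
r = 37897 − (38−1)×1006 = 37897 − 37222 = 675

675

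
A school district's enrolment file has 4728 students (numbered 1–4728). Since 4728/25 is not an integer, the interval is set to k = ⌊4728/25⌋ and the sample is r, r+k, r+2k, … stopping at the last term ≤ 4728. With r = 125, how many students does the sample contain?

25

k = ⌊4728/25⌋ = 189
Achieved size = ⌊(4728 − 125)/189⌋ + 1 = ⌊4603/189⌋ + 1 = 24 + 1 = 25
(last selection: 125 + 24×189 = 4661 ≤ 4728; next would be 4850 > 4728)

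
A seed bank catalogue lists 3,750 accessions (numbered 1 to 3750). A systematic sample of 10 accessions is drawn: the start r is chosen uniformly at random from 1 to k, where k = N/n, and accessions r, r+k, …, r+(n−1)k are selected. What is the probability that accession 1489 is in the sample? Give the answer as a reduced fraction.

1/375

k = 3750/10 = 375.
Accession 1489 is selected iff r ≡ 1489 (mod 375); exactly one such r in {1,…,375}.
Inclusion probability = 1/375.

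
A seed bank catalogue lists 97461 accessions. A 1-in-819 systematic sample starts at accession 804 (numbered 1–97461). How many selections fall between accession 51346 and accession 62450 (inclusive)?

14

k = 819
First selection ≥ 51346: 804 + ⌈(51346−804)/819⌉·819 = 804 + 62×819 = 51582
Last selection ≤ 62450: 804 + ⌊(62450−804)/819⌋·819 = 804 + 75×819 = 62229
Count = 75 − 62 + 1 = 14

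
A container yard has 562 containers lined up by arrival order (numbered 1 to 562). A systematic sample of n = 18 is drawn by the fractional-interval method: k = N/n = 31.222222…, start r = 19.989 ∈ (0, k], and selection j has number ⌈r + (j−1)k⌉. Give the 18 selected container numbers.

j=1: r + 0k = 19.989 → ⌈·⌉ = 20
j=2: r + 1k = 51.211222… → ⌈·⌉ = 52
j=3: r + 2k = 82.433444… → ⌈·⌉ = 83
j=4: r + 3k = 113.655666… → ⌈·⌉ = 114
j=5: r + 4k = 144.877888… → ⌈·⌉ = 145
j=6: r + 5k = 176.100111… → ⌈·⌉ = 177
j=7: r + 6k = 207.322333… → ⌈·⌉ = 208
j=8: r + 7k = 238.544555… → ⌈·⌉ = 239
j=9: r + 8k = 269.766777… → ⌈·⌉ = 270
j=10: r + 9k = 300.989 → ⌈·⌉ = 301
j=11: r + 10k = 332.211222… → ⌈·⌉ = 333
j=12: r + 11k = 363.433444… → ⌈·⌉ = 364
j=13: r + 12k = 394.655666… → ⌈·⌉ = 395
j=14: r + 13k = 425.877888… → ⌈·⌉ = 426
j=15: r + 14k = 457.100111… → ⌈·⌉ = 458
j=16: r + 15k = 488.322333… → ⌈·⌉ = 489
j=17: r + 16k = 519.544555… → ⌈·⌉ = 520
j=18: r + 17k = 550.766777… → ⌈·⌉ = 551

20, 52, 83, 114, 145, 177, 208, 239, 270, 301, 333, 364, 395, 426, 458, 489, 520, 551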